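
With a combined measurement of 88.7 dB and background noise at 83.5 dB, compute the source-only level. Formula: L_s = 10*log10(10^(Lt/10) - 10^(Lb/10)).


10^(88.7/10) = 7.4131e+08
10^(83.5/10) = 2.23872e+08
Difference = 7.4131e+08 - 2.23872e+08 = 5.17438e+08
L_source = 10*log10(5.17438e+08) = 87.139 dB


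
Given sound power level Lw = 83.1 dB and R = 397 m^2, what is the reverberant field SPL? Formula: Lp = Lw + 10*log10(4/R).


4/R = 4/397 = 0.0100756
Lp = 83.1 + 10*log10(0.0100756) = 63.133 dB


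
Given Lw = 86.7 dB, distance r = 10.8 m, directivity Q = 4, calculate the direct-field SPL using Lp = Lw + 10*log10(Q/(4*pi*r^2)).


4*pi*r^2 = 4*pi*10.8^2 = 1465.74 m^2
Q / (4*pi*r^2) = 4 / 1465.74 = 0.002729
Lp = 86.7 + 10*log10(0.002729) = 61.06 dB


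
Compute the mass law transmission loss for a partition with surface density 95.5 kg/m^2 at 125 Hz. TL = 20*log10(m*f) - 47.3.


m * f = 95.5 * 125 = 11937.5
20*log10(11937.5) = 81.5383 dB
TL = 81.5383 - 47.3 = 34.238 dB


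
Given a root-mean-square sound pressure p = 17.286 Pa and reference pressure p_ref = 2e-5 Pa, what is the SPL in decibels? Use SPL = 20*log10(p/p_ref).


p / p_ref = 17.286 / 2e-5 = 864300
SPL = 20 * log10(864300) = 118.73 dB


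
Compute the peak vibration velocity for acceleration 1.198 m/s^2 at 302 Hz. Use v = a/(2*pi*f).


omega = 2*pi*f = 2*pi*302 = 1897.52 rad/s
v = a / omega = 1.198 / 1897.52 = 0.00063135 m/s


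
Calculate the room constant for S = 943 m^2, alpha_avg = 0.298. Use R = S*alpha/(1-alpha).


R = 943 * 0.298 / (1 - 0.298) = 400.3 m^2


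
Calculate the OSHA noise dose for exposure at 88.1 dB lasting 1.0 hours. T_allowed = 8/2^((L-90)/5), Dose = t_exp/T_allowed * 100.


T_allowed = 8 / 2^((88.1 - 90)/5) = 10.4107 hr
Dose = 1.0 / 10.4107 * 100 = 9.6055 %


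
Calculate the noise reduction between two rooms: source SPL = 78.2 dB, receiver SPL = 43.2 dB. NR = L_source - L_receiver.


NR = L_source - L_receiver (difference between source and receiving room levels)
NR = 78.2 - 43.2 = 35 dB


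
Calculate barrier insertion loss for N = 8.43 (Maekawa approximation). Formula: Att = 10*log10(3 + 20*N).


3 + 20*N = 3 + 20*8.43 = 171.6
Att = 10*log10(171.6) = 22.345 dB


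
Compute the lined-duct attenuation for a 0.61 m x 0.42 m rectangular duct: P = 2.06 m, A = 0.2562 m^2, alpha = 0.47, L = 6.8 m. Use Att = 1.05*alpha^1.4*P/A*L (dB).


alpha^1.4 = 0.47^1.4 = 0.347486
Attenuation rate = 1.05 * alpha^1.4 * P / A
= 1.05 * 0.347486 * 2.06 / 0.2562 = 2.93369 dB/m
Total Att = 2.93369 * 6.8 = 19.949 dB


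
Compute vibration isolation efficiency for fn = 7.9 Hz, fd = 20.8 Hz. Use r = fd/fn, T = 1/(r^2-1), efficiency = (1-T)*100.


r = 20.8 / 7.9 = 2.63291
r^2 - 1 = 2.63291^2 - 1 = 5.93222
T = 1/5.93222 = 0.168571
Efficiency = (1 - 0.168571)*100 = 83.143 %


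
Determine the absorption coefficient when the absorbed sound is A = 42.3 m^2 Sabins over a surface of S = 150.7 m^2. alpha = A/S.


Absorption coefficient = absorbed power / incident power
alpha = A / S = 42.3 / 150.7 = 0.28069


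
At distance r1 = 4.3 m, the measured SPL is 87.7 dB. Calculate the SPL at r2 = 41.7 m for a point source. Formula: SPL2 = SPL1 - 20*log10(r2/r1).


r2/r1 = 41.7/4.3 = 9.69767
Correction = 20*log10(9.69767) = 19.7333 dB
SPL2 = 87.7 - 19.7333 = 67.967 dB


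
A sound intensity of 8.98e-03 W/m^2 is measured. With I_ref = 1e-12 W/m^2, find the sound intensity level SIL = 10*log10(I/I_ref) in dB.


I / I_ref = 8.98e-03 / 1e-12 = 8.98e+09
SIL = 10 * log10(8.98e+09) = 99.533 dB


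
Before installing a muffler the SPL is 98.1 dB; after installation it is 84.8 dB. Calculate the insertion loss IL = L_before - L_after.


Insertion loss = SPL without muffler - SPL with muffler
IL = 98.1 - 84.8 = 13.3 dB


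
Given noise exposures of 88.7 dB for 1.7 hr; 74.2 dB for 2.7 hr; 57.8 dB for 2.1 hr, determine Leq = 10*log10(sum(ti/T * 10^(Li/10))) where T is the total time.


T_total = 1.7 + 2.7 + 2.1 = 6.5 hr
(1.7/6.5) * 10^(88.7/10) = 1.93881e+08
(2.7/6.5) * 10^(74.2/10) = 1.09257e+07
(2.1/6.5) * 10^(57.8/10) = 194673
Sum = 1.93881e+08 + 1.09257e+07 + 194673 = 2.05001e+08
Leq = 10*log10(2.05001e+08) = 83.118 dB


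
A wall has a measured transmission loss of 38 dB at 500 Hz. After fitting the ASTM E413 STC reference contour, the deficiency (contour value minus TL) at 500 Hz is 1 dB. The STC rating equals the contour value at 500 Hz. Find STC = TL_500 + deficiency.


By ASTM E413, STC = value of the fitted reference contour at 500 Hz.
Contour value at 500 Hz = TL_500 + deficiency = 38 + 1 = 39
STC = 39


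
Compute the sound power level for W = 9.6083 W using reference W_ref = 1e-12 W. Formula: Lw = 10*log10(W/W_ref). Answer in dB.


W / W_ref = 9.6083 / 1e-12 = 9.6083e+12
Lw = 10 * log10(9.6083e+12) = 129.83 dB


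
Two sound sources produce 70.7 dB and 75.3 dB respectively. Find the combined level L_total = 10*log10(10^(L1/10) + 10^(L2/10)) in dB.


10^(70.7/10) = 1.1749e+07
10^(75.3/10) = 3.38844e+07
Sum = 1.1749e+07 + 3.38844e+07 = 4.56334e+07
L_total = 10*log10(4.56334e+07) = 76.593 dB


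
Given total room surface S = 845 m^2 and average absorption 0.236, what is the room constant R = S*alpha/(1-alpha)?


R = 845 * 0.236 / (1 - 0.236) = 261.02 m^2


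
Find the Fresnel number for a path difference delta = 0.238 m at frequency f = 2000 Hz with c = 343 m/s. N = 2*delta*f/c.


N = 2*delta*f/c = 2*delta/lambda, where lambda = c/f
lambda = 343 / 2000 = 0.1715 m
N = 2 * 0.238 / 0.1715 = 2.7755


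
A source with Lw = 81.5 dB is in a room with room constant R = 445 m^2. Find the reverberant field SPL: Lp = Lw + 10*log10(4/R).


4/R = 4/445 = 0.00898876
Lp = 81.5 + 10*log10(0.00898876) = 61.037 dB


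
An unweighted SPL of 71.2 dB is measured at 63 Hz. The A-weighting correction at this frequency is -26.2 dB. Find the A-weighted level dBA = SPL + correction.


A-weighting table: 63 Hz -> -26.2 dB correction
SPL_A = SPL + correction = 71.2 + (-26.2) = 45 dBA


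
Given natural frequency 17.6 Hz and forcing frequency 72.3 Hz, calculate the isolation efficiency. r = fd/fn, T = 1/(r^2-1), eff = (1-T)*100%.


r = 72.3 / 17.6 = 4.10795
r^2 - 1 = 4.10795^2 - 1 = 15.8753
T = 1/15.8753 = 0.0629909
Efficiency = (1 - 0.0629909)*100 = 93.701 %


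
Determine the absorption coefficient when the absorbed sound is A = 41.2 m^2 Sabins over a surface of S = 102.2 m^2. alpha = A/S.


Absorption coefficient = absorbed power / incident power
alpha = A / S = 41.2 / 102.2 = 0.40313


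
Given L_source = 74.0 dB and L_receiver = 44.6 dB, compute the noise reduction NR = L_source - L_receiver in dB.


NR = L_source - L_receiver (difference between source and receiving room levels)
NR = 74.0 - 44.6 = 29.4 dB


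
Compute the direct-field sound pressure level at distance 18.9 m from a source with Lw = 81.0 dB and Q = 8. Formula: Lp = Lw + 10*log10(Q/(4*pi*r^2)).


4*pi*r^2 = 4*pi*18.9^2 = 4488.83 m^2
Q / (4*pi*r^2) = 8 / 4488.83 = 0.0017822
Lp = 81.0 + 10*log10(0.0017822) = 53.51 dB


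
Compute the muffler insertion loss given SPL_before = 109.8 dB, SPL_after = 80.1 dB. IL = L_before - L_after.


Insertion loss = SPL without muffler - SPL with muffler
IL = 109.8 - 80.1 = 29.7 dB


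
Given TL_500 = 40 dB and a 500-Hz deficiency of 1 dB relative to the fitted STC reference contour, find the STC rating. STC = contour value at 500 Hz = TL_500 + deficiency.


By ASTM E413, STC = value of the fitted reference contour at 500 Hz.
Contour value at 500 Hz = TL_500 + deficiency = 40 + 1 = 41
STC = 41


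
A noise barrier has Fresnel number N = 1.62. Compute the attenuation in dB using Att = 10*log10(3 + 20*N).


3 + 20*N = 3 + 20*1.62 = 35.4
Att = 10*log10(35.4) = 15.49 dB


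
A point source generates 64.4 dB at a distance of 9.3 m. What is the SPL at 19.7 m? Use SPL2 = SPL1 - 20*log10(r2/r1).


r2/r1 = 19.7/9.3 = 2.11828
Correction = 20*log10(2.11828) = 6.51967 dB
SPL2 = 64.4 - 6.51967 = 57.88 dB


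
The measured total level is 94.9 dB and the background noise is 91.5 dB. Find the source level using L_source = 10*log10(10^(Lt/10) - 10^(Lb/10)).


10^(94.9/10) = 3.0903e+09
10^(91.5/10) = 1.41254e+09
Difference = 3.0903e+09 - 1.41254e+09 = 1.67776e+09
L_source = 10*log10(1.67776e+09) = 92.247 dB


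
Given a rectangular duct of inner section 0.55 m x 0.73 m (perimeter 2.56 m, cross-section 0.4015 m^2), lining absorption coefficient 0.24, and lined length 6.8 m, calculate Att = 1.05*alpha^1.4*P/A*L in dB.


alpha^1.4 = 0.24^1.4 = 0.135611
Attenuation rate = 1.05 * alpha^1.4 * P / A
= 1.05 * 0.135611 * 2.56 / 0.4015 = 0.907901 dB/m
Total Att = 0.907901 * 6.8 = 6.1737 dB


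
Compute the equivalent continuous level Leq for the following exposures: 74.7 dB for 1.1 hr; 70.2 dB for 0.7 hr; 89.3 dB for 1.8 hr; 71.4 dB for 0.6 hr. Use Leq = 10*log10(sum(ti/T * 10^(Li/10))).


T_total = 1.1 + 0.7 + 1.8 + 0.6 = 4.2 hr
(1.1/4.2) * 10^(74.7/10) = 7.72936e+06
(0.7/4.2) * 10^(70.2/10) = 1.74521e+06
(1.8/4.2) * 10^(89.3/10) = 3.64773e+08
(0.6/4.2) * 10^(71.4/10) = 1.97198e+06
Sum = 7.72936e+06 + 1.74521e+06 + 3.64773e+08 + 1.97198e+06 = 3.7622e+08
Leq = 10*log10(3.7622e+08) = 85.754 dB


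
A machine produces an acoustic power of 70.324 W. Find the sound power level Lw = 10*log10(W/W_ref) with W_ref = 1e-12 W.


W / W_ref = 70.324 / 1e-12 = 7.0324e+13
Lw = 10 * log10(7.0324e+13) = 138.47 dB


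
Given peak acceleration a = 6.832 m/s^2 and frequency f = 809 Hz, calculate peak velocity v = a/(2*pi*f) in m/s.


omega = 2*pi*f = 2*pi*809 = 5083.1 rad/s
v = a / omega = 6.832 / 5083.1 = 0.0013441 m/s


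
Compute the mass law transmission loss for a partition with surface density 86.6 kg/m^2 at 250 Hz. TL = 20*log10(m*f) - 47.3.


m * f = 86.6 * 250 = 21650
20*log10(21650) = 86.7092 dB
TL = 86.7092 - 47.3 = 39.409 dB


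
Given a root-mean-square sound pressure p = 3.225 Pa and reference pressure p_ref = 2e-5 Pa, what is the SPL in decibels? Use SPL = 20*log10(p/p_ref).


p / p_ref = 3.225 / 2e-5 = 161250
SPL = 20 * log10(161250) = 104.15 dB


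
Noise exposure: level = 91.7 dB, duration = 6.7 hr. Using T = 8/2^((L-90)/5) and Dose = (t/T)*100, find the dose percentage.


T_allowed = 8 / 2^((91.7 - 90)/5) = 6.32033 hr
Dose = 6.7 / 6.32033 * 100 = 106.01 %


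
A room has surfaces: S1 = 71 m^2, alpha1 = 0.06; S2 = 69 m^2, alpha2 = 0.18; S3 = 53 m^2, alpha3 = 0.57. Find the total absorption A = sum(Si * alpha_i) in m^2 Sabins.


71 * 0.06 = 4.26
69 * 0.18 = 12.42
53 * 0.57 = 30.21
A_total = 4.26 + 12.42 + 30.21 = 46.89 m^2


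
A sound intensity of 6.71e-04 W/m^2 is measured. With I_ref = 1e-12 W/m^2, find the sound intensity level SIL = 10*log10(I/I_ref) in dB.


I / I_ref = 6.71e-04 / 1e-12 = 6.71e+08
SIL = 10 * log10(6.71e+08) = 88.267 dB


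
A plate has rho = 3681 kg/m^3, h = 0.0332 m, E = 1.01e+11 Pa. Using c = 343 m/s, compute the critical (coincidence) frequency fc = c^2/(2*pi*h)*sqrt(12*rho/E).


12*rho/E = 12*3681/1.01e+11 = 4.37347e-07
sqrt(12*rho/E) = sqrt(4.37347e-07) = 0.000661322
c^2/(2*pi*h) = 343^2/(2*pi*0.0332) = 563989
fc = 563989 * 0.000661322 = 372.98 Hz


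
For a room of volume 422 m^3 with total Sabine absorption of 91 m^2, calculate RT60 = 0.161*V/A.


RT60 = 0.161 * 422 / 91 = 0.74662 s


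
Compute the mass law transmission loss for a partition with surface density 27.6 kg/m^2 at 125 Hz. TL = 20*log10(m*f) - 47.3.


m * f = 27.6 * 125 = 3450
20*log10(3450) = 70.7564 dB
TL = 70.7564 - 47.3 = 23.456 dB


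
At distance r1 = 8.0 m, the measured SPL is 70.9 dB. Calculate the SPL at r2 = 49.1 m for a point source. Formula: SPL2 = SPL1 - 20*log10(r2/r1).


r2/r1 = 49.1/8.0 = 6.1375
Correction = 20*log10(6.1375) = 15.7598 dB
SPL2 = 70.9 - 15.7598 = 55.14 dB


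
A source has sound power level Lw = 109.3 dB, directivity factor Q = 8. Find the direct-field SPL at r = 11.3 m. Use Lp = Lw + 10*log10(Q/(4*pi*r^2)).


4*pi*r^2 = 4*pi*11.3^2 = 1604.6 m^2
Q / (4*pi*r^2) = 8 / 1604.6 = 0.00498567
Lp = 109.3 + 10*log10(0.00498567) = 86.277 dB


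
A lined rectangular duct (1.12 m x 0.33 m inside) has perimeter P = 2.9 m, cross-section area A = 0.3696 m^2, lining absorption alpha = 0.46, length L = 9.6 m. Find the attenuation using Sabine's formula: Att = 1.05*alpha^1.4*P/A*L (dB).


alpha^1.4 = 0.46^1.4 = 0.337179
Attenuation rate = 1.05 * alpha^1.4 * P / A
= 1.05 * 0.337179 * 2.9 / 0.3696 = 2.7779 dB/m
Total Att = 2.7779 * 9.6 = 26.668 dB


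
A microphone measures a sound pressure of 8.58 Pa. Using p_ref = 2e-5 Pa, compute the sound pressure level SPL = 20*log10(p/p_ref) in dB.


p / p_ref = 8.58 / 2e-5 = 429000
SPL = 20 * log10(429000) = 112.65 dB


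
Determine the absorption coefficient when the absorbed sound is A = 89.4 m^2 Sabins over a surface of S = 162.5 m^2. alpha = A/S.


Absorption coefficient = absorbed power / incident power
alpha = A / S = 89.4 / 162.5 = 0.55015


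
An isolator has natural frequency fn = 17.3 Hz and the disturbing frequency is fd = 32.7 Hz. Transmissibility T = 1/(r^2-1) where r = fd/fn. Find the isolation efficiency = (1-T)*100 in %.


r = 32.7 / 17.3 = 1.89017
r^2 - 1 = 1.89017^2 - 1 = 2.57274
T = 1/2.57274 = 0.388691
Efficiency = (1 - 0.388691)*100 = 61.131 %


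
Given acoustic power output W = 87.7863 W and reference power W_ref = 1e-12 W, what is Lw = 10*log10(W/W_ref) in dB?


W / W_ref = 87.7863 / 1e-12 = 8.77863e+13
Lw = 10 * log10(8.77863e+13) = 139.43 dB


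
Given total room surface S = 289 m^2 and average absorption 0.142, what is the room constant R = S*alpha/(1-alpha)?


R = 289 * 0.142 / (1 - 0.142) = 47.83 m^2


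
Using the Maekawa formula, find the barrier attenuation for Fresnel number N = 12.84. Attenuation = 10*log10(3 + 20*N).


3 + 20*N = 3 + 20*12.84 = 259.8
Att = 10*log10(259.8) = 24.146 dB


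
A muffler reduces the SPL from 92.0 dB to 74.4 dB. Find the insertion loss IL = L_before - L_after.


Insertion loss = SPL without muffler - SPL with muffler
IL = 92.0 - 74.4 = 17.6 dB


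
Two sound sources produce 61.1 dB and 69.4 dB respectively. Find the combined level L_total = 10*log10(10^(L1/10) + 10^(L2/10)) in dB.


10^(61.1/10) = 1.28825e+06
10^(69.4/10) = 8.70964e+06
Sum = 1.28825e+06 + 8.70964e+06 = 9.99789e+06
L_total = 10*log10(9.99789e+06) = 69.999 dB


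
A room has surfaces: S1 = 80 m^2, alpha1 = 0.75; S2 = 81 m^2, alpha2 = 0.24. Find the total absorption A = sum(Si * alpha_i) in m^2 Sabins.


80 * 0.75 = 60
81 * 0.24 = 19.44
A_total = 60 + 19.44 = 79.44 m^2


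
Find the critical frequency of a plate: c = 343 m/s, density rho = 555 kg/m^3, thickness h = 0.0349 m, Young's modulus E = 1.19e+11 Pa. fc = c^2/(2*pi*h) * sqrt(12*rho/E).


12*rho/E = 12*555/1.19e+11 = 5.59664e-08
sqrt(12*rho/E) = sqrt(5.59664e-08) = 0.000236572
c^2/(2*pi*h) = 343^2/(2*pi*0.0349) = 536516
fc = 536516 * 0.000236572 = 126.92 Hz


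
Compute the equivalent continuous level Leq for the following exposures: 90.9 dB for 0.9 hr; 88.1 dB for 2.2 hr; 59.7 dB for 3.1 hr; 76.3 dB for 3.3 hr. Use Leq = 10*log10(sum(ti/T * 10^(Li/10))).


T_total = 0.9 + 2.2 + 3.1 + 3.3 = 9.5 hr
(0.9/9.5) * 10^(90.9/10) = 1.16552e+08
(2.2/9.5) * 10^(88.1/10) = 1.4952e+08
(3.1/9.5) * 10^(59.7/10) = 304536
(3.3/9.5) * 10^(76.3/10) = 1.4818e+07
Sum = 1.16552e+08 + 1.4952e+08 + 304536 + 1.4818e+07 = 2.81195e+08
Leq = 10*log10(2.81195e+08) = 84.49 dB


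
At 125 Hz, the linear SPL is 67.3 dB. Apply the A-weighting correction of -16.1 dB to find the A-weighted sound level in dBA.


A-weighting table: 125 Hz -> -16.1 dB correction
SPL_A = SPL + correction = 67.3 + (-16.1) = 51.2 dBA


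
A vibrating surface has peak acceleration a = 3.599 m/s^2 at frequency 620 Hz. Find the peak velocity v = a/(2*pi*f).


omega = 2*pi*f = 2*pi*620 = 3895.57 rad/s
v = a / omega = 3.599 / 3895.57 = 0.00092387 m/s


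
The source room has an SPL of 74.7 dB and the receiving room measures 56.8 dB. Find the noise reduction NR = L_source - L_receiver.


NR = L_source - L_receiver (difference between source and receiving room levels)
NR = 74.7 - 56.8 = 17.9 dB


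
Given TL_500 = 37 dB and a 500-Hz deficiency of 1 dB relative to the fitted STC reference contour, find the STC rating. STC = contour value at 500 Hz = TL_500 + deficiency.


By ASTM E413, STC = value of the fitted reference contour at 500 Hz.
Contour value at 500 Hz = TL_500 + deficiency = 37 + 1 = 38
STC = 38


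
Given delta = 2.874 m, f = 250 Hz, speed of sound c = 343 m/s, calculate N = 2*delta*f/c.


N = 2*delta*f/c = 2*delta/lambda, where lambda = c/f
lambda = 343 / 250 = 1.372 m
N = 2 * 2.874 / 1.372 = 4.1895


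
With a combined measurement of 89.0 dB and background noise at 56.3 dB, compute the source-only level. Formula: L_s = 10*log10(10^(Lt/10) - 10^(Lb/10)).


10^(89.0/10) = 7.94328e+08
10^(56.3/10) = 426580
Difference = 7.94328e+08 - 426580 = 7.93901e+08
L_source = 10*log10(7.93901e+08) = 88.998 dB


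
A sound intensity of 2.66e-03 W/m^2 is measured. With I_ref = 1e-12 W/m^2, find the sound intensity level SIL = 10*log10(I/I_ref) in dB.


I / I_ref = 2.66e-03 / 1e-12 = 2.66e+09
SIL = 10 * log10(2.66e+09) = 94.249 dB


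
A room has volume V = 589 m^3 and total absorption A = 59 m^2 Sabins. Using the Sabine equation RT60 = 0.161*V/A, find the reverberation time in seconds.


RT60 = 0.161 * 589 / 59 = 1.6073 s


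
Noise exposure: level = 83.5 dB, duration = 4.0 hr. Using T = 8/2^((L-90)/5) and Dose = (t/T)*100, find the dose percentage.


T_allowed = 8 / 2^((83.5 - 90)/5) = 19.6983 hr
Dose = 4.0 / 19.6983 * 100 = 20.306 %


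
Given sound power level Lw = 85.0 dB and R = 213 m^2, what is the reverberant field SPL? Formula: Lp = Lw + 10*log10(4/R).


4/R = 4/213 = 0.0187793
Lp = 85.0 + 10*log10(0.0187793) = 67.737 dB


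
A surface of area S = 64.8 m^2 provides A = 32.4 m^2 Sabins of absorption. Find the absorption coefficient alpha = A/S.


Absorption coefficient = absorbed power / incident power
alpha = A / S = 32.4 / 64.8 = 0.5


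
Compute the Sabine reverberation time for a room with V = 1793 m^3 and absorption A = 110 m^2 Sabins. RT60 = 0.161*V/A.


RT60 = 0.161 * 1793 / 110 = 2.6243 s


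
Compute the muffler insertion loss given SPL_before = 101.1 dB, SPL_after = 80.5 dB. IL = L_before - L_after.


Insertion loss = SPL without muffler - SPL with muffler
IL = 101.1 - 80.5 = 20.6 dB


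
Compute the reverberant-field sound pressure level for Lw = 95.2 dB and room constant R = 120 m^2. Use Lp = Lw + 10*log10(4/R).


4/R = 4/120 = 0.0333333
Lp = 95.2 + 10*log10(0.0333333) = 80.429 dB


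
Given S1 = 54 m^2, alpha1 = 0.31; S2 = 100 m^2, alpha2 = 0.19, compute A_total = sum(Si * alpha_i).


54 * 0.31 = 16.74
100 * 0.19 = 19
A_total = 16.74 + 19 = 35.74 m^2


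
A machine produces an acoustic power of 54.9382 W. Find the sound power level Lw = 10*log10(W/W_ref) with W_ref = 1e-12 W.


W / W_ref = 54.9382 / 1e-12 = 5.49382e+13
Lw = 10 * log10(5.49382e+13) = 137.4 dB


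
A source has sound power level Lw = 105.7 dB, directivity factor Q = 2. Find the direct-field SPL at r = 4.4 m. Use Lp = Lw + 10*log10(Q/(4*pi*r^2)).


4*pi*r^2 = 4*pi*4.4^2 = 243.285 m^2
Q / (4*pi*r^2) = 2 / 243.285 = 0.00822081
Lp = 105.7 + 10*log10(0.00822081) = 84.849 dB


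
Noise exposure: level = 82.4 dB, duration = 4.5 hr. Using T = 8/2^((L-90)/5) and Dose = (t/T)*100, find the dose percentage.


T_allowed = 8 / 2^((82.4 - 90)/5) = 22.9433 hr
Dose = 4.5 / 22.9433 * 100 = 19.614 %


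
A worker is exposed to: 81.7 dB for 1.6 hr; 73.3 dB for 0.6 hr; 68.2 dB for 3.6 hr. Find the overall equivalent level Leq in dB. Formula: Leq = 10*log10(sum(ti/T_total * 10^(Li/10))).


T_total = 1.6 + 0.6 + 3.6 = 5.8 hr
(1.6/5.8) * 10^(81.7/10) = 4.0803e+07
(0.6/5.8) * 10^(73.3/10) = 2.21168e+06
(3.6/5.8) * 10^(68.2/10) = 4.10086e+06
Sum = 4.0803e+07 + 2.21168e+06 + 4.10086e+06 = 4.71155e+07
Leq = 10*log10(4.71155e+07) = 76.732 dB


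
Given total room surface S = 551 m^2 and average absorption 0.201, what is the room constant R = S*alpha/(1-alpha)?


R = 551 * 0.201 / (1 - 0.201) = 138.61 m^2


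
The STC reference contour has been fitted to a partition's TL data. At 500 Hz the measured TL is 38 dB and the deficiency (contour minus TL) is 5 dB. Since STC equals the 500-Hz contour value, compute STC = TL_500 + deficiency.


By ASTM E413, STC = value of the fitted reference contour at 500 Hz.
Contour value at 500 Hz = TL_500 + deficiency = 38 + 5 = 43
STC = 43


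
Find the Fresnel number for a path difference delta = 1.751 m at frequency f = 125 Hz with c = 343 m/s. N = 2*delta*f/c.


N = 2*delta*f/c = 2*delta/lambda, where lambda = c/f
lambda = 343 / 125 = 2.744 m
N = 2 * 1.751 / 2.744 = 1.2762


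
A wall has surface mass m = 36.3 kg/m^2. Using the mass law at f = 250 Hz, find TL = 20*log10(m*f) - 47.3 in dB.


m * f = 36.3 * 250 = 9075
20*log10(9075) = 79.1569 dB
TL = 79.1569 - 47.3 = 31.857 dB


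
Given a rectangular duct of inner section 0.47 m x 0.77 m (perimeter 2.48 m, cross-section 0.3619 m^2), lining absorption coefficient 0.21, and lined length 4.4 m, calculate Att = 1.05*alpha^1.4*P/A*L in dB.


alpha^1.4 = 0.21^1.4 = 0.112488
Attenuation rate = 1.05 * alpha^1.4 * P / A
= 1.05 * 0.112488 * 2.48 / 0.3619 = 0.809391 dB/m
Total Att = 0.809391 * 4.4 = 3.5613 dB


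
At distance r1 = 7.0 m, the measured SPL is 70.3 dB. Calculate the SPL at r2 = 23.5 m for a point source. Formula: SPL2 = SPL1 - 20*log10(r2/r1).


r2/r1 = 23.5/7.0 = 3.35714
Correction = 20*log10(3.35714) = 10.5194 dB
SPL2 = 70.3 - 10.5194 = 59.781 dB


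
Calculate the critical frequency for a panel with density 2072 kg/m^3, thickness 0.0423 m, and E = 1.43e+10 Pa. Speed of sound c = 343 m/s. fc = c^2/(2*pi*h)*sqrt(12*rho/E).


12*rho/E = 12*2072/1.43e+10 = 1.73874e-06
sqrt(12*rho/E) = sqrt(1.73874e-06) = 0.00131861
c^2/(2*pi*h) = 343^2/(2*pi*0.0423) = 442658
fc = 442658 * 0.00131861 = 583.69 Hz


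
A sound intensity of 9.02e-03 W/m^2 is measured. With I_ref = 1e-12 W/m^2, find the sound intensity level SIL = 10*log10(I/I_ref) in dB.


I / I_ref = 9.02e-03 / 1e-12 = 9.02e+09
SIL = 10 * log10(9.02e+09) = 99.552 dB


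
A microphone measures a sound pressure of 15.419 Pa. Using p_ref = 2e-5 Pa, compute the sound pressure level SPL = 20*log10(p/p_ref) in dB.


p / p_ref = 15.419 / 2e-5 = 770950
SPL = 20 * log10(770950) = 117.74 dB


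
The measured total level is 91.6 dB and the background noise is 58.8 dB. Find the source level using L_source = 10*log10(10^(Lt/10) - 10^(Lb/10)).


10^(91.6/10) = 1.44544e+09
10^(58.8/10) = 758578
Difference = 1.44544e+09 - 758578 = 1.44468e+09
L_source = 10*log10(1.44468e+09) = 91.598 dB


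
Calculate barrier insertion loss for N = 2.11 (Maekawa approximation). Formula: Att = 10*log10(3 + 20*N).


3 + 20*N = 3 + 20*2.11 = 45.2
Att = 10*log10(45.2) = 16.551 dB


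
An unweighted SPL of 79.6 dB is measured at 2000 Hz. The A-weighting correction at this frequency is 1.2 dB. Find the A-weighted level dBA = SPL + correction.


A-weighting table: 2000 Hz -> 1.2 dB correction
SPL_A = SPL + correction = 79.6 + (1.2) = 80.8 dBA


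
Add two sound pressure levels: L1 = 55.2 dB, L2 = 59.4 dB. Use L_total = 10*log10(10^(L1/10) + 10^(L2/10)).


10^(55.2/10) = 331131
10^(59.4/10) = 870964
Sum = 331131 + 870964 = 1.2021e+06
L_total = 10*log10(1.2021e+06) = 60.799 dB


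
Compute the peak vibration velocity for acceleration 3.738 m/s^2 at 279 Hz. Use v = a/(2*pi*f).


omega = 2*pi*f = 2*pi*279 = 1753.01 rad/s
v = a / omega = 3.738 / 1753.01 = 0.0021323 m/s


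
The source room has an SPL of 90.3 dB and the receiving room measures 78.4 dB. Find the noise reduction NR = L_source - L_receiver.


NR = L_source - L_receiver (difference between source and receiving room levels)
NR = 90.3 - 78.4 = 11.9 dB


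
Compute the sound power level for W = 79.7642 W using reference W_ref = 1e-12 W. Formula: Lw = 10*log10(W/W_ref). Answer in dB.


W / W_ref = 79.7642 / 1e-12 = 7.97642e+13
Lw = 10 * log10(7.97642e+13) = 139.02 dB


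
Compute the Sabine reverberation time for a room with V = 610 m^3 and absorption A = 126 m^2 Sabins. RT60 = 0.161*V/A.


RT60 = 0.161 * 610 / 126 = 0.77944 s


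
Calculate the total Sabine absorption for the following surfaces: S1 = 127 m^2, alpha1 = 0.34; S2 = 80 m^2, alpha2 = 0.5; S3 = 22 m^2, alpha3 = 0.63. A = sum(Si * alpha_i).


127 * 0.34 = 43.18
80 * 0.5 = 40
22 * 0.63 = 13.86
A_total = 43.18 + 40 + 13.86 = 97.04 m^2


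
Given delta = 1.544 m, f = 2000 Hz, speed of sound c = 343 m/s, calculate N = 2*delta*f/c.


N = 2*delta*f/c = 2*delta/lambda, where lambda = c/f
lambda = 343 / 2000 = 0.1715 m
N = 2 * 1.544 / 0.1715 = 18.006


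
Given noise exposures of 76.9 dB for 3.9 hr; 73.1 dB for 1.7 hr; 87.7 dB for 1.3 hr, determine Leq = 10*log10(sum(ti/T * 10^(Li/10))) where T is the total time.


T_total = 3.9 + 1.7 + 1.3 = 6.9 hr
(3.9/6.9) * 10^(76.9/10) = 2.76832e+07
(1.7/6.9) * 10^(73.1/10) = 5.03037e+06
(1.3/6.9) * 10^(87.7/10) = 1.10942e+08
Sum = 2.76832e+07 + 5.03037e+06 + 1.10942e+08 = 1.43656e+08
Leq = 10*log10(1.43656e+08) = 81.573 dB


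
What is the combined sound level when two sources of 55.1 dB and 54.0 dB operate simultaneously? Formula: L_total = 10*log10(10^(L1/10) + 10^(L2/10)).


10^(55.1/10) = 323594
10^(54.0/10) = 251189
Sum = 323594 + 251189 = 574783
L_total = 10*log10(574783) = 57.595 dB


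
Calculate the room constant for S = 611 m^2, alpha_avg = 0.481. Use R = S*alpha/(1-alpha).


R = 611 * 0.481 / (1 - 0.481) = 566.26 m^2


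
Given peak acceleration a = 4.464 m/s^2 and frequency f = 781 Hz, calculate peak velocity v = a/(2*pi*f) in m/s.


omega = 2*pi*f = 2*pi*781 = 4907.17 rad/s
v = a / omega = 4.464 / 4907.17 = 0.00090969 m/s


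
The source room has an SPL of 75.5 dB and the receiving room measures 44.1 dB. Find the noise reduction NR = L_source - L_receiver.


NR = L_source - L_receiver (difference between source and receiving room levels)
NR = 75.5 - 44.1 = 31.4 dB


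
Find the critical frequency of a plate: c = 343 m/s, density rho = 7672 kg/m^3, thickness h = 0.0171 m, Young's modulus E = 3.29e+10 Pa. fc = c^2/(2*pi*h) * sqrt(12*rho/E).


12*rho/E = 12*7672/3.29e+10 = 2.7983e-06
sqrt(12*rho/E) = sqrt(2.7983e-06) = 0.00167281
c^2/(2*pi*h) = 343^2/(2*pi*0.0171) = 1.095e+06
fc = 1.095e+06 * 0.00167281 = 1831.7 Hz


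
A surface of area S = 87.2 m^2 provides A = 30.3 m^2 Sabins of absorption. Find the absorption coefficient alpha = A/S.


Absorption coefficient = absorbed power / incident power
alpha = A / S = 30.3 / 87.2 = 0.34748


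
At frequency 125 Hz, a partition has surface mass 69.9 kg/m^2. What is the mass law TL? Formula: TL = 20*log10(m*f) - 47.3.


m * f = 69.9 * 125 = 8737.5
20*log10(8737.5) = 78.8277 dB
TL = 78.8277 - 47.3 = 31.528 dB


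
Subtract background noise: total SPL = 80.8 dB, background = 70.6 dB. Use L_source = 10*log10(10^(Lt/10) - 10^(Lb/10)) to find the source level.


10^(80.8/10) = 1.20226e+08
10^(70.6/10) = 1.14815e+07
Difference = 1.20226e+08 - 1.14815e+07 = 1.08744e+08
L_source = 10*log10(1.08744e+08) = 80.364 dB


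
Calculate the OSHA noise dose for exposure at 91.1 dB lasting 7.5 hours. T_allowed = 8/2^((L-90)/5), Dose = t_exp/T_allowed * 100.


T_allowed = 8 / 2^((91.1 - 90)/5) = 6.86852 hr
Dose = 7.5 / 6.86852 * 100 = 109.19 %


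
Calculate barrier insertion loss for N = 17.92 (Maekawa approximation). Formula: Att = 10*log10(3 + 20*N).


3 + 20*N = 3 + 20*17.92 = 361.4
Att = 10*log10(361.4) = 25.58 dB


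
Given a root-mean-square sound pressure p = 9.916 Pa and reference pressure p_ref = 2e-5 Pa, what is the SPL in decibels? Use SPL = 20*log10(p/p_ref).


p / p_ref = 9.916 / 2e-5 = 495800
SPL = 20 * log10(495800) = 113.91 dB


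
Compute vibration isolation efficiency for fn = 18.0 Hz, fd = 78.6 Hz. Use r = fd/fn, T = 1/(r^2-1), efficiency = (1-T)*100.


r = 78.6 / 18.0 = 4.36667
r^2 - 1 = 4.36667^2 - 1 = 18.0678
T = 1/18.0678 = 0.0553471
Efficiency = (1 - 0.0553471)*100 = 94.465 %


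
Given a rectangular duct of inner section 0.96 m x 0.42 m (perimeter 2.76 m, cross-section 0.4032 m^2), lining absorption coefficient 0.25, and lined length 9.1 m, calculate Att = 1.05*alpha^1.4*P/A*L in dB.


alpha^1.4 = 0.25^1.4 = 0.143587
Attenuation rate = 1.05 * alpha^1.4 * P / A
= 1.05 * 0.143587 * 2.76 / 0.4032 = 1.03203 dB/m
Total Att = 1.03203 * 9.1 = 9.3915 dB


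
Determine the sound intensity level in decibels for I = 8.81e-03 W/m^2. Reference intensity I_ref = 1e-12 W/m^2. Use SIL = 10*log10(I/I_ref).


I / I_ref = 8.81e-03 / 1e-12 = 8.81e+09
SIL = 10 * log10(8.81e+09) = 99.45 dB


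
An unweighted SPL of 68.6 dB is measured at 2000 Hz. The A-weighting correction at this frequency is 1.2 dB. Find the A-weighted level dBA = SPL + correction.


A-weighting table: 2000 Hz -> 1.2 dB correction
SPL_A = SPL + correction = 68.6 + (1.2) = 69.8 dBA


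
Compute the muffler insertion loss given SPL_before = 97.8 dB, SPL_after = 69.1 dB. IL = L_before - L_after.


Insertion loss = SPL without muffler - SPL with muffler
IL = 97.8 - 69.1 = 28.7 dB


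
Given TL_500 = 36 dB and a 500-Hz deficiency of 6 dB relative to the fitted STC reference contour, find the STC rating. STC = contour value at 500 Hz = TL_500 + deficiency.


By ASTM E413, STC = value of the fitted reference contour at 500 Hz.
Contour value at 500 Hz = TL_500 + deficiency = 36 + 6 = 42
STC = 42


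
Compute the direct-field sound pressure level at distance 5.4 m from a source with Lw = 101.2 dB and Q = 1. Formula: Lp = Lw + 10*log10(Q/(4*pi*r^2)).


4*pi*r^2 = 4*pi*5.4^2 = 366.435 m^2
Q / (4*pi*r^2) = 1 / 366.435 = 0.002729
Lp = 101.2 + 10*log10(0.002729) = 75.56 dB


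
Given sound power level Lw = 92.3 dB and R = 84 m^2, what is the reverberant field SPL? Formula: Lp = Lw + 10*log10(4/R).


4/R = 4/84 = 0.047619
Lp = 92.3 + 10*log10(0.047619) = 79.078 dB


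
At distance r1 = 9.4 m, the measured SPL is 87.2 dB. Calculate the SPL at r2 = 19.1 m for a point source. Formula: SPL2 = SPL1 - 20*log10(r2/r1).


r2/r1 = 19.1/9.4 = 2.03191
Correction = 20*log10(2.03191) = 6.15809 dB
SPL2 = 87.2 - 6.15809 = 81.042 dB


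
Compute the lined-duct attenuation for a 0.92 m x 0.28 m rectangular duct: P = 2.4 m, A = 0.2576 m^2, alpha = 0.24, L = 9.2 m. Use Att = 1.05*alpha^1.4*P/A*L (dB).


alpha^1.4 = 0.24^1.4 = 0.135611
Attenuation rate = 1.05 * alpha^1.4 * P / A
= 1.05 * 0.135611 * 2.4 / 0.2576 = 1.32663 dB/m
Total Att = 1.32663 * 9.2 = 12.205 dB


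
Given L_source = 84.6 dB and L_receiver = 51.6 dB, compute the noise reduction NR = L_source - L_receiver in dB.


NR = L_source - L_receiver (difference between source and receiving room levels)
NR = 84.6 - 51.6 = 33 dB


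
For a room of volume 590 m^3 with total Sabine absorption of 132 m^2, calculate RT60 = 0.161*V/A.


RT60 = 0.161 * 590 / 132 = 0.71962 s


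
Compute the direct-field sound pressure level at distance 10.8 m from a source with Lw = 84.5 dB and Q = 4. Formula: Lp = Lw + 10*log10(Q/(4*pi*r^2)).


4*pi*r^2 = 4*pi*10.8^2 = 1465.74 m^2
Q / (4*pi*r^2) = 4 / 1465.74 = 0.002729
Lp = 84.5 + 10*log10(0.002729) = 58.86 dB


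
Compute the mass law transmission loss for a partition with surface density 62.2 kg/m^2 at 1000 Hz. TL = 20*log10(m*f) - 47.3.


m * f = 62.2 * 1000 = 62200
20*log10(62200) = 95.8758 dB
TL = 95.8758 - 47.3 = 48.576 dB


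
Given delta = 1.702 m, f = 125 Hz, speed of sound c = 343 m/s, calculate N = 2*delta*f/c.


N = 2*delta*f/c = 2*delta/lambda, where lambda = c/f
lambda = 343 / 125 = 2.744 m
N = 2 * 1.702 / 2.744 = 1.2405


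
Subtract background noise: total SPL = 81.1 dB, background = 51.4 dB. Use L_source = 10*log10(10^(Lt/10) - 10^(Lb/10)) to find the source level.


10^(81.1/10) = 1.28825e+08
10^(51.4/10) = 138038
Difference = 1.28825e+08 - 138038 = 1.28687e+08
L_source = 10*log10(1.28687e+08) = 81.095 dB


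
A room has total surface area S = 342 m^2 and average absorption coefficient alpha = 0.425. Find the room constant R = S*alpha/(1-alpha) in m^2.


R = 342 * 0.425 / (1 - 0.425) = 252.78 m^2


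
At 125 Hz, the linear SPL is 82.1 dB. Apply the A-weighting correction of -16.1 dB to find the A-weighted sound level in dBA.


A-weighting table: 125 Hz -> -16.1 dB correction
SPL_A = SPL + correction = 82.1 + (-16.1) = 66 dBA


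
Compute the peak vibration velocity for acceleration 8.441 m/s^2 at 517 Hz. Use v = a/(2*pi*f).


omega = 2*pi*f = 2*pi*517 = 3248.41 rad/s
v = a / omega = 8.441 / 3248.41 = 0.0025985 m/s


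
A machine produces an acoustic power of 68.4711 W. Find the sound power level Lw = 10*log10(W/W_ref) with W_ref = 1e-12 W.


W / W_ref = 68.4711 / 1e-12 = 6.84711e+13
Lw = 10 * log10(6.84711e+13) = 138.36 dB


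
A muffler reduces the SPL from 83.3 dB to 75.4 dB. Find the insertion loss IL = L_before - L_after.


Insertion loss = SPL without muffler - SPL with muffler
IL = 83.3 - 75.4 = 7.9 dB


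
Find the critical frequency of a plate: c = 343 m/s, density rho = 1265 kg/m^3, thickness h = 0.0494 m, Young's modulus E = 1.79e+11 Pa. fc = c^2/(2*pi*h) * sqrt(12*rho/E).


12*rho/E = 12*1265/1.79e+11 = 8.48045e-08
sqrt(12*rho/E) = sqrt(8.48045e-08) = 0.000291212
c^2/(2*pi*h) = 343^2/(2*pi*0.0494) = 379037
fc = 379037 * 0.000291212 = 110.38 Hz


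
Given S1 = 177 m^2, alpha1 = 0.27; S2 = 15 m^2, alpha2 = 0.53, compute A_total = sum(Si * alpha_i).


177 * 0.27 = 47.79
15 * 0.53 = 7.95
A_total = 47.79 + 7.95 = 55.74 m^2


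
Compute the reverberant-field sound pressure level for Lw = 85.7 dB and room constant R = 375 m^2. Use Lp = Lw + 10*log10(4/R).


4/R = 4/375 = 0.0106667
Lp = 85.7 + 10*log10(0.0106667) = 65.98 dB


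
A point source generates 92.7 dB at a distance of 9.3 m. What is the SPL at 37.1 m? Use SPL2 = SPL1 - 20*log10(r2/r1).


r2/r1 = 37.1/9.3 = 3.98925
Correction = 20*log10(3.98925) = 12.0178 dB
SPL2 = 92.7 - 12.0178 = 80.682 dB


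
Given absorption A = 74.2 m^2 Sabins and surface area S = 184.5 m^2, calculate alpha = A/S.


Absorption coefficient = absorbed power / incident power
alpha = A / S = 74.2 / 184.5 = 0.40217


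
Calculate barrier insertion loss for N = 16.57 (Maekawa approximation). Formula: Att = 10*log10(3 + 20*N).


3 + 20*N = 3 + 20*16.57 = 334.4
Att = 10*log10(334.4) = 25.243 dB


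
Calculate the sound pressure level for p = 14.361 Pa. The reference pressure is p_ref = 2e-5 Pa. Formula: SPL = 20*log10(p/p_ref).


p / p_ref = 14.361 / 2e-5 = 718050
SPL = 20 * log10(718050) = 117.12 dB


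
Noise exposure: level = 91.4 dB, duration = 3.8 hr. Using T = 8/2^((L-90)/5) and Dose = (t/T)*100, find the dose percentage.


T_allowed = 8 / 2^((91.4 - 90)/5) = 6.58873 hr
Dose = 3.8 / 6.58873 * 100 = 57.674 %


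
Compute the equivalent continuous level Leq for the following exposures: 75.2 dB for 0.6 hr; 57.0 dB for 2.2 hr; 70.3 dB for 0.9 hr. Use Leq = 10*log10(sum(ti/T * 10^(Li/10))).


T_total = 0.6 + 2.2 + 0.9 = 3.7 hr
(0.6/3.7) * 10^(75.2/10) = 5.36969e+06
(2.2/3.7) * 10^(57.0/10) = 298003
(0.9/3.7) * 10^(70.3/10) = 2.6064e+06
Sum = 5.36969e+06 + 298003 + 2.6064e+06 = 8.27409e+06
Leq = 10*log10(8.27409e+06) = 69.177 dB


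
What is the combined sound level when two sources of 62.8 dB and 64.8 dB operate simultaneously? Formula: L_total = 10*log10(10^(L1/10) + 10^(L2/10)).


10^(62.8/10) = 1.90546e+06
10^(64.8/10) = 3.01995e+06
Sum = 1.90546e+06 + 3.01995e+06 = 4.92541e+06
L_total = 10*log10(4.92541e+06) = 66.924 dB


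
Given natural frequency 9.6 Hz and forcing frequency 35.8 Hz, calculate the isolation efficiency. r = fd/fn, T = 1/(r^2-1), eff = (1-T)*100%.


r = 35.8 / 9.6 = 3.72917
r^2 - 1 = 3.72917^2 - 1 = 12.9067
T = 1/12.9067 = 0.0774791
Efficiency = (1 - 0.0774791)*100 = 92.252 %


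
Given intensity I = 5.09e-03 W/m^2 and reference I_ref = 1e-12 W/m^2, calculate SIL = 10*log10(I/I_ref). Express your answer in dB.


I / I_ref = 5.09e-03 / 1e-12 = 5.09e+09
SIL = 10 * log10(5.09e+09) = 97.067 dB


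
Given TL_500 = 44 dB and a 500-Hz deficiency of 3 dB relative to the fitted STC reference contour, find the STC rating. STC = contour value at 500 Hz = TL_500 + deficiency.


By ASTM E413, STC = value of the fitted reference contour at 500 Hz.
Contour value at 500 Hz = TL_500 + deficiency = 44 + 3 = 47
STC = 47


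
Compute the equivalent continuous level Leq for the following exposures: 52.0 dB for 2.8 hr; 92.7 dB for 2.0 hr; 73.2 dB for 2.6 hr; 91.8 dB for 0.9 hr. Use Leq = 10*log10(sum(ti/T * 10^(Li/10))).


T_total = 2.8 + 2.0 + 2.6 + 0.9 = 8.3 hr
(2.8/8.3) * 10^(52.0/10) = 53466.3
(2.0/8.3) * 10^(92.7/10) = 4.48696e+08
(2.6/8.3) * 10^(73.2/10) = 6.54478e+06
(0.9/8.3) * 10^(91.8/10) = 1.64121e+08
Sum = 53466.3 + 4.48696e+08 + 6.54478e+06 + 1.64121e+08 = 6.19415e+08
Leq = 10*log10(6.19415e+08) = 87.92 dB


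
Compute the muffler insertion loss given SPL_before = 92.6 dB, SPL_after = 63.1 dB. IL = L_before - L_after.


Insertion loss = SPL without muffler - SPL with muffler
IL = 92.6 - 63.1 = 29.5 dB


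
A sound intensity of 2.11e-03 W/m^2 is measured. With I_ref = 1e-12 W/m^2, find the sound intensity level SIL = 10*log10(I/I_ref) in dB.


I / I_ref = 2.11e-03 / 1e-12 = 2.11e+09
SIL = 10 * log10(2.11e+09) = 93.243 dB


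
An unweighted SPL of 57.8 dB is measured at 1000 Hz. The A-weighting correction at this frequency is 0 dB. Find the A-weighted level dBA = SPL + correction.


A-weighting table: 1000 Hz -> 0 dB correction
SPL_A = SPL + correction = 57.8 + (0) = 57.8 dBA


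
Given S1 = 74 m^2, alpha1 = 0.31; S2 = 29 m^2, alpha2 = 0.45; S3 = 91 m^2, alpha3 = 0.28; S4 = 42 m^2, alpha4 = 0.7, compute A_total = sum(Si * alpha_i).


74 * 0.31 = 22.94
29 * 0.45 = 13.05
91 * 0.28 = 25.48
42 * 0.7 = 29.4
A_total = 22.94 + 13.05 + 25.48 + 29.4 = 90.87 m^2


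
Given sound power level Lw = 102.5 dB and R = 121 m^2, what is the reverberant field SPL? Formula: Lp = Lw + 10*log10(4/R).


4/R = 4/121 = 0.0330579
Lp = 102.5 + 10*log10(0.0330579) = 87.693 dB


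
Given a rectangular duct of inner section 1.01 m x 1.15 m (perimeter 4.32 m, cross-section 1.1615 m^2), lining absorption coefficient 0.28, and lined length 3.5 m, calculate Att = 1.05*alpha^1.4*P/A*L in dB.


alpha^1.4 = 0.28^1.4 = 0.168276
Attenuation rate = 1.05 * alpha^1.4 * P / A
= 1.05 * 0.168276 * 4.32 / 1.1615 = 0.657167 dB/m
Total Att = 0.657167 * 3.5 = 2.3001 dB


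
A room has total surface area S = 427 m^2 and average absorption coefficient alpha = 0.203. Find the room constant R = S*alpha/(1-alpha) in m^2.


R = 427 * 0.203 / (1 - 0.203) = 108.76 m^2


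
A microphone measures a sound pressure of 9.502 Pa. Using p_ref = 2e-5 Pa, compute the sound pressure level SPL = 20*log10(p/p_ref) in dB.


p / p_ref = 9.502 / 2e-5 = 475100
SPL = 20 * log10(475100) = 113.54 dB


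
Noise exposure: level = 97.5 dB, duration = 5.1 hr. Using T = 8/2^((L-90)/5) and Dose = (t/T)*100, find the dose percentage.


T_allowed = 8 / 2^((97.5 - 90)/5) = 2.82843 hr
Dose = 5.1 / 2.82843 * 100 = 180.31 %


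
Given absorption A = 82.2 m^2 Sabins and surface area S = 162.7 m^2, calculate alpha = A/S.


Absorption coefficient = absorbed power / incident power
alpha = A / S = 82.2 / 162.7 = 0.50522


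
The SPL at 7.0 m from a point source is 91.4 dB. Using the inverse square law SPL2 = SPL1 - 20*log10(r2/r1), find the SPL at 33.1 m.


r2/r1 = 33.1/7.0 = 4.72857
Correction = 20*log10(4.72857) = 13.4946 dB
SPL2 = 91.4 - 13.4946 = 77.905 dB


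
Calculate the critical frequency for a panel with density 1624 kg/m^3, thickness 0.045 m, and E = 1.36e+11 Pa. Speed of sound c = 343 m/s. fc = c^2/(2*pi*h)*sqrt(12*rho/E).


12*rho/E = 12*1624/1.36e+11 = 1.43294e-07
sqrt(12*rho/E) = sqrt(1.43294e-07) = 0.000378542
c^2/(2*pi*h) = 343^2/(2*pi*0.045) = 416098
fc = 416098 * 0.000378542 = 157.51 Hz
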